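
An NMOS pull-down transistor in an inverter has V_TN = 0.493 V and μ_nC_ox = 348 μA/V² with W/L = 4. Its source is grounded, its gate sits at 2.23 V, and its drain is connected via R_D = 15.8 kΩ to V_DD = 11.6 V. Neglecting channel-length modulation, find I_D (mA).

V_GS = V_G = 2.23 V, so V_ov = 2.23 − 0.493 = 1.74 V.
k_n = μ_nC_ox · (W/L) = 1.392 mA/V².
Assume saturation: I_D = ½ k_n V_ov² = 0.5 × 1.392 × 1.74² = 2.1 mA, giving V_DS = V_DD − I_D R_D = 11.6 − 2.1 × 15.8 = -21.6 V.
But -21.6 V < V_ov = 1.74 V, so the device is actually in triode.
In triode I_D = k_n[V_ov V_DS − ½ V_DS²] and I_D = (V_DD − V_DS)/R_D. Equating: 11 V_DS² − 39.2 V_DS + 11.6 = 0, giving V_DS = 0.326 V (the root below V_ov).
I_D = (11.6 − 0.326) / 15.8 = 0.714 mA.

I_D = 0.714 mA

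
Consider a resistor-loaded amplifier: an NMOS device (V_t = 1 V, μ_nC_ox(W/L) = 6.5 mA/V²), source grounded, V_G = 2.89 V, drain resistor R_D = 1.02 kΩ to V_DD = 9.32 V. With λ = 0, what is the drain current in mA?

V_GS = V_G = 2.89 V, so V_ov = 2.89 − 1 = 1.89 V.
Assume saturation: I_D = ½ k_n V_ov² = 0.5 × 6.5 × 1.89² = 11.6 mA, giving V_DS = V_DD − I_D R_D = 9.32 − 11.6 × 1.02 = -2.52 V.
But -2.52 V < V_ov = 1.89 V, so the device is actually in triode.
In triode I_D = k_n[V_ov V_DS − ½ V_DS²] and I_D = (V_DD − V_DS)/R_D. Equating: 3.31 V_DS² − 13.53 V_DS + 9.32 = 0, giving V_DS = 0.877 V (the root below V_ov).
I_D = (9.32 − 0.877) / 1.02 = 8.28 mA.

I_D = 8.28 mA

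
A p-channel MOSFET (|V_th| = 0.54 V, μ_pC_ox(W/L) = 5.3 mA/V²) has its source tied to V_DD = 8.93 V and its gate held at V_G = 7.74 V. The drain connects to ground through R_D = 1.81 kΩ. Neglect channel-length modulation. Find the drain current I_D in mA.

I_D = 1.12 mA

V_SG = V_DD − V_G = 8.93 − 7.74 = 1.19 V, so V_ov = 1.19 − 0.54 = 0.65 V.
Assume saturation: I_D = ½ k_p V_ov² = 0.5 × 5.3 × 0.65² = 1.12 mA, giving V_SD = V_DD − I_D R_D = 8.93 − 1.12 × 1.81 = 6.9 V.
V_SD = 6.9 V ≥ V_ov = 0.65 V, confirming saturation.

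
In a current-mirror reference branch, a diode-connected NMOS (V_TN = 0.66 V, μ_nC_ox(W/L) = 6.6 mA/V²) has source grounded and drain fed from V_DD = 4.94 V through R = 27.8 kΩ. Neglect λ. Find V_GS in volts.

With gate tied to drain, V_GS = V_DS ≥ V_GS − V_TN, so the device is in saturation.
KCL at the drain: ½ k_n (V_GS − V_TN)² = (V_DD − V_GS)/R.
Let x = V_GS − 0.66. Then 91.7 x² + x − 4.28 = 0, giving x = 0.211 V (positive root), so V_GS = 0.871 V.
I_D = (V_DD − V_GS)/R = (4.94 − 0.871) / 27.8 = 0.146 mA.

V_GS = 0.871 V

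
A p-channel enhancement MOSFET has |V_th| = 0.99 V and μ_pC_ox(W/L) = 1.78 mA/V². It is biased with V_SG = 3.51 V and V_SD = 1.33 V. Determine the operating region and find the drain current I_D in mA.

V_ov = V_SG − |V_th| = 3.51 − 0.99 = 2.52 V.
Since V_SD = 1.33 V < V_ov = 2.52 V, the device is in the triode region.
I_D = k_p [V_ov · V_SD − ½ V_SD²] = 1.78 × [2.52 × 1.33 − 0.5 × 1.33²] = 4.39 mA.

Triode; I_D = 4.39 mA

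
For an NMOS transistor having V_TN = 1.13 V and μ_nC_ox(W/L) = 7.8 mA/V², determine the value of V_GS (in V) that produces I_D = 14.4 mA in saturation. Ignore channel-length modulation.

In saturation I_D = ½ k_n (V_GS − V_TN)², so V_GS − V_TN = √(2 I_D / k_n) = √(2 × 14.4 / 7.8) = 1.92 V.
V_GS = 1.13 + 1.92 = 3.05 V.

V_GS = 3.05 V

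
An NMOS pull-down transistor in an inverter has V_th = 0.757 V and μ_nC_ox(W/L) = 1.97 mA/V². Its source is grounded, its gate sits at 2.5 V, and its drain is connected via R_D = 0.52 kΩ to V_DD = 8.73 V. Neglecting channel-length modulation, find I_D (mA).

V_GS = V_G = 2.5 V, so V_ov = 2.5 − 0.757 = 1.74 V.
Assume saturation: I_D = ½ k_n V_ov² = 0.5 × 1.97 × 1.74² = 2.99 mA, giving V_DS = V_DD − I_D R_D = 8.73 − 2.99 × 0.52 = 7.17 V.
V_DS = 7.17 V ≥ V_ov = 1.74 V, confirming saturation.

I_D = 2.99 mA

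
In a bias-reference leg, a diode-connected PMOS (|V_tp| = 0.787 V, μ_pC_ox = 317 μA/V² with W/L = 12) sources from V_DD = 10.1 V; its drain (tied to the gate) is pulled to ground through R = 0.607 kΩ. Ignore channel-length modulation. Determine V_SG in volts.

With gate tied to drain, V_SG = V_SD ≥ V_SG − |V_tp|, so the device is in saturation.
k_p = μ_pC_ox · (W/L) = 3.804 mA/V².
KCL at the drain: ½ k_p (V_SG − |V_tp|)² = (V_DD − V_SG)/R.
Let x = V_SG − 0.787. Then 1.15 x² + x − 9.313 = 0, giving x = 2.44 V (positive root), so V_SG = 3.23 V.
I_D = (V_DD − V_SG)/R = (10.1 − 3.23) / 0.607 = 11.3 mA.

V_SG = 3.23 V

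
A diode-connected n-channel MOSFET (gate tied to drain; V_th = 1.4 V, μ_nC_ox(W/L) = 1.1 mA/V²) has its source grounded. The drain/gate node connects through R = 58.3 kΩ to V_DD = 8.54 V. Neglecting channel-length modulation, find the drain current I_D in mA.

With gate tied to drain, V_GS = V_DS ≥ V_GS − V_th, so the device is in saturation.
KCL at the drain: ½ k_n (V_GS − V_th)² = (V_DD − V_GS)/R.
Let x = V_GS − 1.4. Then 32.1 x² + x − 7.14 = 0, giving x = 0.457 V (positive root), so V_GS = 1.86 V.
I_D = (V_DD − V_GS)/R = (8.54 − 1.86) / 58.3 = 0.115 mA.

I_D = 0.115 mA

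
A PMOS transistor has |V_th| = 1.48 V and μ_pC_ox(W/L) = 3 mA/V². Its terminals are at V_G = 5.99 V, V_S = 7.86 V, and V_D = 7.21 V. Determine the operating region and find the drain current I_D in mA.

V_SG = V_S − V_G = 7.86 − 5.99 = 1.87 V; V_SD = V_S − V_D = 7.86 − 7.21 = 0.65 V.
V_ov = V_SG − |V_th| = 1.87 − 1.48 = 0.39 V.
Since V_SD = 0.65 V ≥ V_ov = 0.39 V, the device is in saturation.
I_D = ½ k_p V_ov² = 0.5 × 3 × 0.39² = 0.228 mA.

Saturation; I_D = 0.228 mA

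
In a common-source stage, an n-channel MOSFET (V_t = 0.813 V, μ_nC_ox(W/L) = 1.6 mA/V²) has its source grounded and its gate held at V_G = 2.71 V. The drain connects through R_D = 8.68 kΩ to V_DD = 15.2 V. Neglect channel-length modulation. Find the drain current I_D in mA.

I_D = 1.67 mA

V_GS = V_G = 2.71 V, so V_ov = 2.71 − 0.813 = 1.9 V.
Assume saturation: I_D = ½ k_n V_ov² = 0.5 × 1.6 × 1.9² = 2.88 mA, giving V_DS = V_DD − I_D R_D = 15.2 − 2.88 × 8.68 = -9.79 V.
But -9.79 V < V_ov = 1.9 V, so the device is actually in triode.
In triode I_D = k_n[V_ov V_DS − ½ V_DS²] and I_D = (V_DD − V_DS)/R_D. Equating: 6.94 V_DS² − 27.35 V_DS + 15.2 = 0, giving V_DS = 0.67 V (the root below V_ov).
I_D = (15.2 − 0.67) / 8.68 = 1.67 mA.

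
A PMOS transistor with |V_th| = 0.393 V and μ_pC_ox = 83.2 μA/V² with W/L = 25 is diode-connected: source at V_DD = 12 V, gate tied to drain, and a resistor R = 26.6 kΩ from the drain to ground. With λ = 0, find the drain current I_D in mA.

I_D = 0.413 mA

With gate tied to drain, V_SG = V_SD ≥ V_SG − |V_th|, so the device is in saturation.
k_p = μ_pC_ox · (W/L) = 2.08 mA/V².
KCL at the drain: ½ k_p (V_SG − |V_th|)² = (V_DD − V_SG)/R.
Let x = V_SG − 0.393. Then 27.7 x² + x − 11.61 = 0, giving x = 0.63 V (positive root), so V_SG = 1.02 V.
I_D = (V_DD − V_SG)/R = (12 − 1.02) / 26.6 = 0.413 mA.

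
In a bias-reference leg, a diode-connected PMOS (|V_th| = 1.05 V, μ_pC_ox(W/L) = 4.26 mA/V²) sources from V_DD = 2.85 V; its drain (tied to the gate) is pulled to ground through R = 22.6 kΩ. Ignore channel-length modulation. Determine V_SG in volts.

V_SG = 1.23 V

With gate tied to drain, V_SG = V_SD ≥ V_SG − |V_th|, so the device is in saturation.
KCL at the drain: ½ k_p (V_SG − |V_th|)² = (V_DD − V_SG)/R.
Let x = V_SG − 1.05. Then 48.1 x² + x − 1.8 = 0, giving x = 0.183 V (positive root), so V_SG = 1.23 V.
I_D = (V_DD − V_SG)/R = (2.85 − 1.23) / 22.6 = 0.0715 mA.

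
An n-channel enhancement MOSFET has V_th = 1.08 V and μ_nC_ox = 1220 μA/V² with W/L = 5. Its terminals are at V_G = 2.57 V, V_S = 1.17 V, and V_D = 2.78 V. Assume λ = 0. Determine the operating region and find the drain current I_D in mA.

V_GS = V_G − V_S = 2.57 − 1.17 = 1.4 V; V_DS = V_D − V_S = 2.78 − 1.17 = 1.61 V.
k_n = μ_nC_ox · (W/L) = 6.1 mA/V².
V_ov = V_GS − V_th = 1.4 − 1.08 = 0.32 V.
Since V_DS = 1.61 V ≥ V_ov = 0.32 V, the device is in saturation.
I_D = ½ k_n V_ov² = 0.5 × 6.1 × 0.32² = 0.312 mA.

Saturation; I_D = 0.312 mA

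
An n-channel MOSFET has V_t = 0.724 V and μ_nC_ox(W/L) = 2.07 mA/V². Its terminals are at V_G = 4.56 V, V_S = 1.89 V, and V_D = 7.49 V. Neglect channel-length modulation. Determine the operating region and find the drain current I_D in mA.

Saturation; I_D = 3.92 mA

V_GS = V_G − V_S = 4.56 − 1.89 = 2.67 V; V_DS = V_D − V_S = 7.49 − 1.89 = 5.6 V.
V_ov = V_GS − V_t = 2.67 − 0.724 = 1.95 V.
Since V_DS = 5.6 V ≥ V_ov = 1.95 V, the device is in saturation.
I_D = ½ k_n V_ov² = 0.5 × 2.07 × 1.95² = 3.92 mA.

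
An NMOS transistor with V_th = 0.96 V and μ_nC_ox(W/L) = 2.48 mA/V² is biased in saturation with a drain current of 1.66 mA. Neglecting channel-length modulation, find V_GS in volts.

V_GS = 2.12 V

In saturation I_D = ½ k_n (V_GS − V_th)², so V_GS − V_th = √(2 I_D / k_n) = √(2 × 1.66 / 2.48) = 1.16 V.
V_GS = 0.96 + 1.16 = 2.12 V.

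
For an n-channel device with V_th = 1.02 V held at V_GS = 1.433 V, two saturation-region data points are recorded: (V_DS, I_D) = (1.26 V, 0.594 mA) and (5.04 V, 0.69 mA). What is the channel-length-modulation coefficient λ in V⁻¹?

With V_GS fixed, I_D ∝ (1 + λ V_DS) in saturation, so I_D2/I_D1 = (1 + λ V_DS2)/(1 + λ V_DS1).
0.69/0.594 = 1.162 = (1 + 5.04 λ)/(1 + 1.26 λ).
Solving: λ (I_D1 V_DS2 − I_D2 V_DS1) = I_D2 − I_D1, so λ = (0.69 − 0.594) / (0.594 × 5.04 − 0.69 × 1.26) = 0.096 / 2.12 = 0.0452 V⁻¹.

λ = 0.0452 V⁻¹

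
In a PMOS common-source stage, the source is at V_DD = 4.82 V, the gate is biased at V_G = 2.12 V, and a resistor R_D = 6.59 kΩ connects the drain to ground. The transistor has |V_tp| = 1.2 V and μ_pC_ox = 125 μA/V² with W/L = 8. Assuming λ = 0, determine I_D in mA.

V_SG = V_DD − V_G = 4.82 − 2.12 = 2.7 V, so V_ov = 2.7 − 1.2 = 1.5 V.
k_p = μ_pC_ox · (W/L) = 1 mA/V².
Assume saturation: I_D = ½ k_p V_ov² = 0.5 × 1 × 1.5² = 1.13 mA, giving V_SD = V_DD − I_D R_D = 4.82 − 1.13 × 6.59 = -2.59 V.
But -2.59 V < V_ov = 1.5 V, so the device is actually in triode.
In triode I_D = k_p[V_ov V_SD − ½ V_SD²] and I_D = (V_DD − V_SD)/R_D. Equating: 3.29 V_SD² − 10.89 V_SD + 4.82 = 0, giving V_SD = 0.527 V (the root below V_ov).
I_D = (4.82 − 0.527) / 6.59 = 0.651 mA.

I_D = 0.651 mA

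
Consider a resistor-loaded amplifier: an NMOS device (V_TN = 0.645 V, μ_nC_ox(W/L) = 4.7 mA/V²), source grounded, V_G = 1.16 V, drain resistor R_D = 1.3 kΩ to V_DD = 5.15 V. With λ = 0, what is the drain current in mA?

I_D = 0.623 mA

V_GS = V_G = 1.16 V, so V_ov = 1.16 − 0.645 = 0.515 V.
Assume saturation: I_D = ½ k_n V_ov² = 0.5 × 4.7 × 0.515² = 0.623 mA, giving V_DS = V_DD − I_D R_D = 5.15 − 0.623 × 1.3 = 4.34 V.
V_DS = 4.34 V ≥ V_ov = 0.515 V, confirming saturation.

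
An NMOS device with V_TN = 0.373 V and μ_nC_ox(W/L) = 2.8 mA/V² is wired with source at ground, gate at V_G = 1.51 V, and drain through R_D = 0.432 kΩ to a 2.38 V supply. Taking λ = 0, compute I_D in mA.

I_D = 1.81 mA

V_GS = V_G = 1.51 V, so V_ov = 1.51 − 0.373 = 1.14 V.
Assume saturation: I_D = ½ k_n V_ov² = 0.5 × 2.8 × 1.14² = 1.81 mA, giving V_DS = V_DD − I_D R_D = 2.38 − 1.81 × 0.432 = 1.6 V.
V_DS = 1.6 V ≥ V_ov = 1.14 V, confirming saturation.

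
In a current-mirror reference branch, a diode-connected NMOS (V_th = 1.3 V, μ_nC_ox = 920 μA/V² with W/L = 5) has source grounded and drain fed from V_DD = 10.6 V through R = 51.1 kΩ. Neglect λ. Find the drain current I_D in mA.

With gate tied to drain, V_GS = V_DS ≥ V_GS − V_th, so the device is in saturation.
k_n = μ_nC_ox · (W/L) = 4.6 mA/V².
KCL at the drain: ½ k_n (V_GS − V_th)² = (V_DD − V_GS)/R.
Let x = V_GS − 1.3. Then 118 x² + x − 9.3 = 0, giving x = 0.277 V (positive root), so V_GS = 1.58 V.
I_D = (V_DD − V_GS)/R = (10.6 − 1.58) / 51.1 = 0.177 mA.

I_D = 0.177 mA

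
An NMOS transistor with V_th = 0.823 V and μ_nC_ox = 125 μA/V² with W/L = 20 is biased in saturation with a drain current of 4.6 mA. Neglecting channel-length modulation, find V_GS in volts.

V_GS = 2.74 V

k_n = μ_nC_ox · (W/L) = 2.5 mA/V².
In saturation I_D = ½ k_n (V_GS − V_th)², so V_GS − V_th = √(2 I_D / k_n) = √(2 × 4.6 / 2.5) = 1.92 V.
V_GS = 0.823 + 1.92 = 2.74 V.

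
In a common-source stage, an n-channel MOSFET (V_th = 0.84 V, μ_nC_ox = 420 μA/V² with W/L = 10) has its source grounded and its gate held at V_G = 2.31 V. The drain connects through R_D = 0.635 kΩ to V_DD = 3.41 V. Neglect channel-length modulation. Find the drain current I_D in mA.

V_GS = V_G = 2.31 V, so V_ov = 2.31 − 0.84 = 1.47 V.
k_n = μ_nC_ox · (W/L) = 4.2 mA/V².
Assume saturation: I_D = ½ k_n V_ov² = 0.5 × 4.2 × 1.47² = 4.54 mA, giving V_DS = V_DD − I_D R_D = 3.41 − 4.54 × 0.635 = 0.528 V.
But 0.528 V < V_ov = 1.47 V, so the device is actually in triode.
In triode I_D = k_n[V_ov V_DS − ½ V_DS²] and I_D = (V_DD − V_DS)/R_D. Equating: 1.33 V_DS² − 4.92 V_DS + 3.41 = 0, giving V_DS = 0.925 V (the root below V_ov).
I_D = (3.41 − 0.925) / 0.635 = 3.91 mA.

I_D = 3.91 mA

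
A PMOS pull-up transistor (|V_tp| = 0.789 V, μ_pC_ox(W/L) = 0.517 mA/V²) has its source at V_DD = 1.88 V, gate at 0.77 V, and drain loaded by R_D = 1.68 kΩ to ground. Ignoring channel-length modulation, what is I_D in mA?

I_D = 0.0266 mA

V_SG = V_DD − V_G = 1.88 − 0.77 = 1.11 V, so V_ov = 1.11 − 0.789 = 0.321 V.
Assume saturation: I_D = ½ k_p V_ov² = 0.5 × 0.517 × 0.321² = 0.0266 mA, giving V_SD = V_DD − I_D R_D = 1.88 − 0.0266 × 1.68 = 1.84 V.
V_SD = 1.84 V ≥ V_ov = 0.321 V, confirming saturation.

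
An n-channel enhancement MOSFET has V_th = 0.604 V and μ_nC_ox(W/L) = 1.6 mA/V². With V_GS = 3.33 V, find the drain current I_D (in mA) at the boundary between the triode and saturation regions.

I_D = 5.94 mA

At the boundary V_DS = V_ov = V_GS − V_th = 3.33 − 0.604 = 2.73 V.
I_D = ½ k_n V_ov² = 0.5 × 1.6 × 2.73² = 5.94 mA.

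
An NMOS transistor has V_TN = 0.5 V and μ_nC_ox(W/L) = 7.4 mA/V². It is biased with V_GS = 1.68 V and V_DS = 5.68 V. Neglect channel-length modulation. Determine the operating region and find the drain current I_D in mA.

V_ov = V_GS − V_TN = 1.68 − 0.5 = 1.18 V.
Since V_DS = 5.68 V ≥ V_ov = 1.18 V, the device is in saturation.
I_D = ½ k_n V_ov² = 0.5 × 7.4 × 1.18² = 5.15 mA.

Saturation; I_D = 5.15 mA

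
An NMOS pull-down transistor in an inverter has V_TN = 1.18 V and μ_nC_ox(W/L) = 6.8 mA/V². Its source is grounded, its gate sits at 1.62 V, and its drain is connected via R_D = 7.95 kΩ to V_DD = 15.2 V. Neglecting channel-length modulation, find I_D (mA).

V_GS = V_G = 1.62 V, so V_ov = 1.62 − 1.18 = 0.44 V.
Assume saturation: I_D = ½ k_n V_ov² = 0.5 × 6.8 × 0.44² = 0.658 mA, giving V_DS = V_DD − I_D R_D = 15.2 − 0.658 × 7.95 = 9.97 V.
V_DS = 9.97 V ≥ V_ov = 0.44 V, confirming saturation.

I_D = 0.658 mA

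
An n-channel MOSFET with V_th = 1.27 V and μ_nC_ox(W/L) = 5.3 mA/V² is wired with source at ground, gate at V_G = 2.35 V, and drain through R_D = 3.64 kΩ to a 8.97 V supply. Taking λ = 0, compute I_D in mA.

V_GS = V_G = 2.35 V, so V_ov = 2.35 − 1.27 = 1.08 V.
Assume saturation: I_D = ½ k_n V_ov² = 0.5 × 5.3 × 1.08² = 3.09 mA, giving V_DS = V_DD − I_D R_D = 8.97 − 3.09 × 3.64 = -2.28 V.
But -2.28 V < V_ov = 1.08 V, so the device is actually in triode.
In triode I_D = k_n[V_ov V_DS − ½ V_DS²] and I_D = (V_DD − V_DS)/R_D. Equating: 9.65 V_DS² − 21.84 V_DS + 8.97 = 0, giving V_DS = 0.539 V (the root below V_ov).
I_D = (8.97 − 0.539) / 3.64 = 2.32 mA.

I_D = 2.32 mA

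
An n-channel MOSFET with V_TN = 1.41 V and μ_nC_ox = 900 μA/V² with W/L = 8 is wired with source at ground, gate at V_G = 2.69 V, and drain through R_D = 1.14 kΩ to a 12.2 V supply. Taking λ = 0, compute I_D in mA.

V_GS = V_G = 2.69 V, so V_ov = 2.69 − 1.41 = 1.28 V.
k_n = μ_nC_ox · (W/L) = 7.2 mA/V².
Assume saturation: I_D = ½ k_n V_ov² = 0.5 × 7.2 × 1.28² = 5.9 mA, giving V_DS = V_DD − I_D R_D = 12.2 − 5.9 × 1.14 = 5.48 V.
V_DS = 5.48 V ≥ V_ov = 1.28 V, confirming saturation.

I_D = 5.90 mA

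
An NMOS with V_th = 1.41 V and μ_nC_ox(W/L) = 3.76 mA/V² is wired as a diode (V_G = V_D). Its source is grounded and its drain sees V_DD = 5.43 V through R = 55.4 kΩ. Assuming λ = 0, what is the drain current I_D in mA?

I_D = 0.0691 mA

With gate tied to drain, V_GS = V_DS ≥ V_GS − V_th, so the device is in saturation.
KCL at the drain: ½ k_n (V_GS − V_th)² = (V_DD − V_GS)/R.
Let x = V_GS − 1.41. Then 104 x² + x − 4.02 = 0, giving x = 0.192 V (positive root), so V_GS = 1.6 V.
I_D = (V_DD − V_GS)/R = (5.43 − 1.6) / 55.4 = 0.0691 mA.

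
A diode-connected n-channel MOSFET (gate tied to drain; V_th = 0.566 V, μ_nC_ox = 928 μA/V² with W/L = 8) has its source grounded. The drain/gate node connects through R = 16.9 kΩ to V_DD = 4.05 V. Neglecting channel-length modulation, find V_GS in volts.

V_GS = 0.794 V

With gate tied to drain, V_GS = V_DS ≥ V_GS − V_th, so the device is in saturation.
k_n = μ_nC_ox · (W/L) = 7.424 mA/V².
KCL at the drain: ½ k_n (V_GS − V_th)² = (V_DD − V_GS)/R.
Let x = V_GS − 0.566. Then 62.7 x² + x − 3.484 = 0, giving x = 0.228 V (positive root), so V_GS = 0.794 V.
I_D = (V_DD − V_GS)/R = (4.05 − 0.794) / 16.9 = 0.193 mA.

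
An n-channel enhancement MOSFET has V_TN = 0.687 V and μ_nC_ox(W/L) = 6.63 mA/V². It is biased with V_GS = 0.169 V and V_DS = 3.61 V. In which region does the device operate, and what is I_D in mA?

V_GS = 0.169 V < V_TN = 0.687 V, so the transistor is in cutoff.

Cutoff; I_D = 0 mA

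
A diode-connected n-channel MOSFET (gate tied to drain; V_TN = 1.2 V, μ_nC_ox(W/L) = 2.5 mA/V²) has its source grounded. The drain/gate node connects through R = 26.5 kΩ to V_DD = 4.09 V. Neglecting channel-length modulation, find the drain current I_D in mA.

I_D = 0.0985 mA

With gate tied to drain, V_GS = V_DS ≥ V_GS − V_TN, so the device is in saturation.
KCL at the drain: ½ k_n (V_GS − V_TN)² = (V_DD − V_GS)/R.
Let x = V_GS − 1.2. Then 33.1 x² + x − 2.89 = 0, giving x = 0.281 V (positive root), so V_GS = 1.48 V.
I_D = (V_DD − V_GS)/R = (4.09 − 1.48) / 26.5 = 0.0985 mA.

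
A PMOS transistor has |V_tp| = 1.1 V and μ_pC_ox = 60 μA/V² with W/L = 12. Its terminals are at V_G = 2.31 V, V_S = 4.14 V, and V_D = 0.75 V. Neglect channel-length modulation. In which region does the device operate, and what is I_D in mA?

Saturation; I_D = 0.192 mA

V_SG = V_S − V_G = 4.14 − 2.31 = 1.83 V; V_SD = V_S − V_D = 4.14 − 0.75 = 3.39 V.
k_p = μ_pC_ox · (W/L) = 0.72 mA/V².
V_ov = V_SG − |V_tp| = 1.83 − 1.1 = 0.73 V.
Since V_SD = 3.39 V ≥ V_ov = 0.73 V, the device is in saturation.
I_D = ½ k_p V_ov² = 0.5 × 0.72 × 0.73² = 0.192 mA.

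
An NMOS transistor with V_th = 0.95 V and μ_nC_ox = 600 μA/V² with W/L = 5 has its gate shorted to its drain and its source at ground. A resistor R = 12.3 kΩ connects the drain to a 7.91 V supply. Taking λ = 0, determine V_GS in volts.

V_GS = 1.54 V

With gate tied to drain, V_GS = V_DS ≥ V_GS − V_th, so the device is in saturation.
k_n = μ_nC_ox · (W/L) = 3 mA/V².
KCL at the drain: ½ k_n (V_GS − V_th)² = (V_DD − V_GS)/R.
Let x = V_GS − 0.95. Then 18.5 x² + x − 6.96 = 0, giving x = 0.588 V (positive root), so V_GS = 1.54 V.
I_D = (V_DD − V_GS)/R = (7.91 − 1.54) / 12.3 = 0.518 mA.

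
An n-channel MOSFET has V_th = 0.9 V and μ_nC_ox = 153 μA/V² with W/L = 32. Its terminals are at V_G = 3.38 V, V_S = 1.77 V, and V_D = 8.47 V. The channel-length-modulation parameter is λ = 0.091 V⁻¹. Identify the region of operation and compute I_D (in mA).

Saturation; I_D = 1.99 mA

V_GS = V_G − V_S = 3.38 − 1.77 = 1.61 V; V_DS = V_D − V_S = 8.47 − 1.77 = 6.7 V.
k_n = μ_nC_ox · (W/L) = 4.896 mA/V².
V_ov = V_GS − V_th = 1.61 − 0.9 = 0.71 V.
Since V_DS = 6.7 V ≥ V_ov = 0.71 V, the device is in saturation.
I_D = ½ k_n V_ov² (1 + λ V_DS) = 0.5 × 4.896 × 0.71² × (1 + 0.091 × 6.7) = 1.99 mA.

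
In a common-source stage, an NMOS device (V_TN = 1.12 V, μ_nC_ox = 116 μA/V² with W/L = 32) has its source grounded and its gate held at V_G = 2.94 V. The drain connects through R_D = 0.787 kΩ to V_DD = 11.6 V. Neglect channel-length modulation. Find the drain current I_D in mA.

I_D = 6.15 mA

V_GS = V_G = 2.94 V, so V_ov = 2.94 − 1.12 = 1.82 V.
k_n = μ_nC_ox · (W/L) = 3.712 mA/V².
Assume saturation: I_D = ½ k_n V_ov² = 0.5 × 3.712 × 1.82² = 6.15 mA, giving V_DS = V_DD − I_D R_D = 11.6 − 6.15 × 0.787 = 6.76 V.
V_DS = 6.76 V ≥ V_ov = 1.82 V, confirming saturation.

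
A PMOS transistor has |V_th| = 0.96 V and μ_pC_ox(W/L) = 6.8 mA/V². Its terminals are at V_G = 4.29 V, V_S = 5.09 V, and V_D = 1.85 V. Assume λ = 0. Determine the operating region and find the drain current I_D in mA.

V_SG = V_S − V_G = 5.09 − 4.29 = 0.8 V; V_SD = V_S − V_D = 5.09 − 1.85 = 3.24 V.
V_SG = 0.8 V < |V_th| = 0.96 V, so the transistor is in cutoff.

Cutoff; I_D = 0 mA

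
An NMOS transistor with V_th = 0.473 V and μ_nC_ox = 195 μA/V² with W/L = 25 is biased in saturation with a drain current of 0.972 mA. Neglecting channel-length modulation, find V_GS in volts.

k_n = μ_nC_ox · (W/L) = 4.875 mA/V².
In saturation I_D = ½ k_n (V_GS − V_th)², so V_GS − V_th = √(2 I_D / k_n) = √(2 × 0.972 / 4.875) = 0.631 V.
V_GS = 0.473 + 0.631 = 1.1 V.

V_GS = 1.10 V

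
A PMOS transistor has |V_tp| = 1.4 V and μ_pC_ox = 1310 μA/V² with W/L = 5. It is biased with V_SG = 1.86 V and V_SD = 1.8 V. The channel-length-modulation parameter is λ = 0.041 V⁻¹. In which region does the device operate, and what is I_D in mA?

k_p = μ_pC_ox · (W/L) = 6.55 mA/V².
V_ov = V_SG − |V_tp| = 1.86 − 1.4 = 0.46 V.
Since V_SD = 1.8 V ≥ V_ov = 0.46 V, the device is in saturation.
I_D = ½ k_p V_ov² (1 + λ V_SD) = 0.5 × 6.55 × 0.46² × (1 + 0.041 × 1.8) = 0.744 mA.

Saturation; I_D = 0.744 mA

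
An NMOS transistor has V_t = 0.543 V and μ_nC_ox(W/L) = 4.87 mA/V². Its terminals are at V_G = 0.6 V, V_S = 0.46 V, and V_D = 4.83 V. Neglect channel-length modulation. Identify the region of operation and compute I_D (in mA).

V_GS = V_G − V_S = 0.6 − 0.46 = 0.14 V; V_DS = V_D − V_S = 4.83 − 0.46 = 4.37 V.
V_GS = 0.14 V < V_t = 0.543 V, so the transistor is in cutoff.

Cutoff; I_D = 0 mA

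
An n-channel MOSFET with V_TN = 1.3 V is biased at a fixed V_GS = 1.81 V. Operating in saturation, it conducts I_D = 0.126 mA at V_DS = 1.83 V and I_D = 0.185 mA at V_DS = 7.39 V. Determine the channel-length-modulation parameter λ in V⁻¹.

λ = 0.0996 V⁻¹

With V_GS fixed, I_D ∝ (1 + λ V_DS) in saturation, so I_D2/I_D1 = (1 + λ V_DS2)/(1 + λ V_DS1).
0.185/0.126 = 1.468 = (1 + 7.39 λ)/(1 + 1.83 λ).
Solving: λ (I_D1 V_DS2 − I_D2 V_DS1) = I_D2 − I_D1, so λ = (0.185 − 0.126) / (0.126 × 7.39 − 0.185 × 1.83) = 0.059 / 0.593 = 0.0996 V⁻¹.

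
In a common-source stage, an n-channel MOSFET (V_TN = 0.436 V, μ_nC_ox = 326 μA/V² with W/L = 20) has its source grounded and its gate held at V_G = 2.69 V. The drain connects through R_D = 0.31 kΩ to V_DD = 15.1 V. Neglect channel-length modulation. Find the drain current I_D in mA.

V_GS = V_G = 2.69 V, so V_ov = 2.69 − 0.436 = 2.25 V.
k_n = μ_nC_ox · (W/L) = 6.52 mA/V².
Assume saturation: I_D = ½ k_n V_ov² = 0.5 × 6.52 × 2.25² = 16.6 mA, giving V_DS = V_DD − I_D R_D = 15.1 − 16.6 × 0.31 = 9.97 V.
V_DS = 9.97 V ≥ V_ov = 2.25 V, confirming saturation.

I_D = 16.6 mA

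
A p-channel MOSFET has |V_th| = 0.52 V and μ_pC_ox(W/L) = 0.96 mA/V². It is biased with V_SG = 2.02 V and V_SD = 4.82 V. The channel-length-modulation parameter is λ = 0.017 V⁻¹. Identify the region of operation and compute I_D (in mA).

Saturation; I_D = 1.17 mA

V_ov = V_SG − |V_th| = 2.02 − 0.52 = 1.5 V.
Since V_SD = 4.82 V ≥ V_ov = 1.5 V, the device is in saturation.
I_D = ½ k_p V_ov² (1 + λ V_SD) = 0.5 × 0.96 × 1.5² × (1 + 0.017 × 4.82) = 1.17 mA.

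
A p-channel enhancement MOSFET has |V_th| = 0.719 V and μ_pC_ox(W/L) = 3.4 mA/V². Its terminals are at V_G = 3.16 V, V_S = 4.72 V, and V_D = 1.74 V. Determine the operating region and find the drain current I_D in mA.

Saturation; I_D = 1.20 mA

V_SG = V_S − V_G = 4.72 − 3.16 = 1.56 V; V_SD = V_S − V_D = 4.72 − 1.74 = 2.98 V.
V_ov = V_SG − |V_th| = 1.56 − 0.719 = 0.841 V.
Since V_SD = 2.98 V ≥ V_ov = 0.841 V, the device is in saturation.
I_D = ½ k_p V_ov² = 0.5 × 3.4 × 0.841² = 1.2 mA.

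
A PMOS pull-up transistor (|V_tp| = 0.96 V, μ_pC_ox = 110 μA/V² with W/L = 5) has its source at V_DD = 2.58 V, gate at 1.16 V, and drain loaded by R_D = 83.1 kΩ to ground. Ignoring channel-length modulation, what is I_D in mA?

V_SG = V_DD − V_G = 2.58 − 1.16 = 1.42 V, so V_ov = 1.42 − 0.96 = 0.46 V.
k_p = μ_pC_ox · (W/L) = 0.55 mA/V².
Assume saturation: I_D = ½ k_p V_ov² = 0.5 × 0.55 × 0.46² = 0.0582 mA, giving V_SD = V_DD − I_D R_D = 2.58 − 0.0582 × 83.1 = -2.26 V.
But -2.26 V < V_ov = 0.46 V, so the device is actually in triode.
In triode I_D = k_p[V_ov V_SD − ½ V_SD²] and I_D = (V_DD − V_SD)/R_D. Equating: 22.9 V_SD² − 22.02 V_SD + 2.58 = 0, giving V_SD = 0.136 V (the root below V_ov).
I_D = (2.58 − 0.136) / 83.1 = 0.0294 mA.

I_D = 0.0294 mA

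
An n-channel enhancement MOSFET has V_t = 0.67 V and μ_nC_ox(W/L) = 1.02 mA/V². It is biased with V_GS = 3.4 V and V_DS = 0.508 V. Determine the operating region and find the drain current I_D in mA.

V_ov = V_GS − V_t = 3.4 − 0.67 = 2.73 V.
Since V_DS = 0.508 V < V_ov = 2.73 V, the device is in the triode region.
I_D = k_n [V_ov · V_DS − ½ V_DS²] = 1.02 × [2.73 × 0.508 − 0.5 × 0.508²] = 1.28 mA.

Triode; I_D = 1.28 mA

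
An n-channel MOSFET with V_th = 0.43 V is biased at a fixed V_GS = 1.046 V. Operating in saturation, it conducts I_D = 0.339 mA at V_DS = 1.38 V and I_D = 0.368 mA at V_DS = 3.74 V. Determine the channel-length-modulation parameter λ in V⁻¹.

λ = 0.0382 V⁻¹

With V_GS fixed, I_D ∝ (1 + λ V_DS) in saturation, so I_D2/I_D1 = (1 + λ V_DS2)/(1 + λ V_DS1).
0.368/0.339 = 1.086 = (1 + 3.74 λ)/(1 + 1.38 λ).
Solving: λ (I_D1 V_DS2 − I_D2 V_DS1) = I_D2 − I_D1, so λ = (0.368 − 0.339) / (0.339 × 3.74 − 0.368 × 1.38) = 0.029 / 0.76 = 0.0382 V⁻¹.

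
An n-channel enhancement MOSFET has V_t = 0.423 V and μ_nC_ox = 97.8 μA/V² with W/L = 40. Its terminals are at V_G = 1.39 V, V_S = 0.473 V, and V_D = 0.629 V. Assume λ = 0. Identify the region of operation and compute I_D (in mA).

V_GS = V_G − V_S = 1.39 − 0.473 = 0.917 V; V_DS = V_D − V_S = 0.629 − 0.473 = 0.156 V.
k_n = μ_nC_ox · (W/L) = 3.912 mA/V².
V_ov = V_GS − V_t = 0.917 − 0.423 = 0.494 V.
Since V_DS = 0.156 V < V_ov = 0.494 V, the device is in the triode region.
I_D = k_n [V_ov · V_DS − ½ V_DS²] = 3.912 × [0.494 × 0.156 − 0.5 × 0.156²] = 0.254 mA.

Triode; I_D = 0.254 mA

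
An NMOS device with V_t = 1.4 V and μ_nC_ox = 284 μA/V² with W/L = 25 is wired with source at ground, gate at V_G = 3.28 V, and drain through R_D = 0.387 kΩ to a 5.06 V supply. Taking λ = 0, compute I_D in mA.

V_GS = V_G = 3.28 V, so V_ov = 3.28 − 1.4 = 1.88 V.
k_n = μ_nC_ox · (W/L) = 7.1 mA/V².
Assume saturation: I_D = ½ k_n V_ov² = 0.5 × 7.1 × 1.88² = 12.5 mA, giving V_DS = V_DD − I_D R_D = 5.06 − 12.5 × 0.387 = 0.204 V.
But 0.204 V < V_ov = 1.88 V, so the device is actually in triode.
In triode I_D = k_n[V_ov V_DS − ½ V_DS²] and I_D = (V_DD − V_DS)/R_D. Equating: 1.37 V_DS² − 6.166 V_DS + 5.06 = 0, giving V_DS = 1.08 V (the root below V_ov).
I_D = (5.06 − 1.08) / 0.387 = 10.3 mA.

I_D = 10.3 mA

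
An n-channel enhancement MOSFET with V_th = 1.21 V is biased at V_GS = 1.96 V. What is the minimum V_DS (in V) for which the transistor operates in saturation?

The boundary between triode and saturation is V_DS = V_GS − V_th = V_ov.
V_ov = 1.96 − 1.21 = 0.75 V.

V_DS,sat = 0.750 V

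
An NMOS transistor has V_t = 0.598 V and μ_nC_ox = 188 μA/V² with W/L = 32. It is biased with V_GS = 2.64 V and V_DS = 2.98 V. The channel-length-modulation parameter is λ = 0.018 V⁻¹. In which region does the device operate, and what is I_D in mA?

Saturation; I_D = 13.2 mA

k_n = μ_nC_ox · (W/L) = 6.016 mA/V².
V_ov = V_GS − V_t = 2.64 − 0.598 = 2.04 V.
Since V_DS = 2.98 V ≥ V_ov = 2.04 V, the device is in saturation.
I_D = ½ k_n V_ov² (1 + λ V_DS) = 0.5 × 6.016 × 2.04² × (1 + 0.018 × 2.98) = 13.2 mA.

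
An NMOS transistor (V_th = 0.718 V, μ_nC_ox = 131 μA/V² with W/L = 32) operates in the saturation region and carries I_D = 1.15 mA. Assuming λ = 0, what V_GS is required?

V_GS = 1.46 V

k_n = μ_nC_ox · (W/L) = 4.192 mA/V².
In saturation I_D = ½ k_n (V_GS − V_th)², so V_GS − V_th = √(2 I_D / k_n) = √(2 × 1.15 / 4.192) = 0.741 V.
V_GS = 0.718 + 0.741 = 1.46 V.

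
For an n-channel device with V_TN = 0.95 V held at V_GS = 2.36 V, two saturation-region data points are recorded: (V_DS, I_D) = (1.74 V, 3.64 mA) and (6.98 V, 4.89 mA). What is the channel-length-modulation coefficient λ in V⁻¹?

With V_GS fixed, I_D ∝ (1 + λ V_DS) in saturation, so I_D2/I_D1 = (1 + λ V_DS2)/(1 + λ V_DS1).
4.89/3.64 = 1.343 = (1 + 6.98 λ)/(1 + 1.74 λ).
Solving: λ (I_D1 V_DS2 − I_D2 V_DS1) = I_D2 − I_D1, so λ = (4.89 − 3.64) / (3.64 × 6.98 − 4.89 × 1.74) = 1.25 / 16.9 = 0.074 V⁻¹.

λ = 0.0740 V⁻¹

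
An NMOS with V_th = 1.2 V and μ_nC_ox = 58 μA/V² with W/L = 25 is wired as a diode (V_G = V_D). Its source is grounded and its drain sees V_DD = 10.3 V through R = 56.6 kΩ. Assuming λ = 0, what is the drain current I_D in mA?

I_D = 0.153 mA

With gate tied to drain, V_GS = V_DS ≥ V_GS − V_th, so the device is in saturation.
k_n = μ_nC_ox · (W/L) = 1.45 mA/V².
KCL at the drain: ½ k_n (V_GS − V_th)² = (V_DD − V_GS)/R.
Let x = V_GS − 1.2. Then 41 x² + x − 9.1 = 0, giving x = 0.459 V (positive root), so V_GS = 1.66 V.
I_D = (V_DD − V_GS)/R = (10.3 − 1.66) / 56.6 = 0.153 mA.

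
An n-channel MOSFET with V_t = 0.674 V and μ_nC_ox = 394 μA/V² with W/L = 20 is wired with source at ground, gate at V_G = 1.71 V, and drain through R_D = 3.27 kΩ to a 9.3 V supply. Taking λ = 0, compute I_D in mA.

V_GS = V_G = 1.71 V, so V_ov = 1.71 − 0.674 = 1.04 V.
k_n = μ_nC_ox · (W/L) = 7.88 mA/V².
Assume saturation: I_D = ½ k_n V_ov² = 0.5 × 7.88 × 1.04² = 4.23 mA, giving V_DS = V_DD − I_D R_D = 9.3 − 4.23 × 3.27 = -4.53 V.
But -4.53 V < V_ov = 1.04 V, so the device is actually in triode.
In triode I_D = k_n[V_ov V_DS − ½ V_DS²] and I_D = (V_DD − V_DS)/R_D. Equating: 12.9 V_DS² − 27.7 V_DS + 9.3 = 0, giving V_DS = 0.416 V (the root below V_ov).
I_D = (9.3 − 0.416) / 3.27 = 2.72 mA.

I_D = 2.72 mA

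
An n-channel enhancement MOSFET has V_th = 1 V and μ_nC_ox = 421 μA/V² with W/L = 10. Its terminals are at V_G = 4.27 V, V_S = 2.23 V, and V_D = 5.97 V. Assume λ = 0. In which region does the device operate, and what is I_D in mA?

Saturation; I_D = 2.28 mA

V_GS = V_G − V_S = 4.27 − 2.23 = 2.04 V; V_DS = V_D − V_S = 5.97 − 2.23 = 3.74 V.
k_n = μ_nC_ox · (W/L) = 4.21 mA/V².
V_ov = V_GS − V_th = 2.04 − 1 = 1.04 V.
Since V_DS = 3.74 V ≥ V_ov = 1.04 V, the device is in saturation.
I_D = ½ k_n V_ov² = 0.5 × 4.21 × 1.04² = 2.28 mA.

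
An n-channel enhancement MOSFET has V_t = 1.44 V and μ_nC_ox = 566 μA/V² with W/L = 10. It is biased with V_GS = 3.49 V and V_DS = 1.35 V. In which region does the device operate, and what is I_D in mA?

k_n = μ_nC_ox · (W/L) = 5.66 mA/V².
V_ov = V_GS − V_t = 3.49 − 1.44 = 2.05 V.
Since V_DS = 1.35 V < V_ov = 2.05 V, the device is in the triode region.
I_D = k_n [V_ov · V_DS − ½ V_DS²] = 5.66 × [2.05 × 1.35 − 0.5 × 1.35²] = 10.5 mA.

Triode; I_D = 10.5 mA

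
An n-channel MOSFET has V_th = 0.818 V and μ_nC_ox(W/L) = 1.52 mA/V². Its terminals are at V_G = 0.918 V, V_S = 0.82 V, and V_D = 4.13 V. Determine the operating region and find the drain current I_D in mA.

V_GS = V_G − V_S = 0.918 − 0.82 = 0.098 V; V_DS = V_D − V_S = 4.13 − 0.82 = 3.31 V.
V_GS = 0.098 V < V_th = 0.818 V, so the transistor is in cutoff.

Cutoff; I_D = 0 mA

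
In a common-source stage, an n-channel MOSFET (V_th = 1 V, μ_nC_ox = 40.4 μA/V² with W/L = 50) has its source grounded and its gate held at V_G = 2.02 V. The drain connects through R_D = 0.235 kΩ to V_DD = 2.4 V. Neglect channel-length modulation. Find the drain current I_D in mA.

V_GS = V_G = 2.02 V, so V_ov = 2.02 − 1 = 1.02 V.
k_n = μ_nC_ox · (W/L) = 2.02 mA/V².
Assume saturation: I_D = ½ k_n V_ov² = 0.5 × 2.02 × 1.02² = 1.05 mA, giving V_DS = V_DD − I_D R_D = 2.4 − 1.05 × 0.235 = 2.15 V.
V_DS = 2.15 V ≥ V_ov = 1.02 V, confirming saturation.

I_D = 1.05 mA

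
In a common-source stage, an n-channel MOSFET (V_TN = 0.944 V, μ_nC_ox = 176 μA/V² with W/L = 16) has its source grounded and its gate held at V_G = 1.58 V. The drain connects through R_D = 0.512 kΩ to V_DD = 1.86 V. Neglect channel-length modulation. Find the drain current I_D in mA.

I_D = 0.570 mA

V_GS = V_G = 1.58 V, so V_ov = 1.58 − 0.944 = 0.636 V.
k_n = μ_nC_ox · (W/L) = 2.816 mA/V².
Assume saturation: I_D = ½ k_n V_ov² = 0.5 × 2.816 × 0.636² = 0.57 mA, giving V_DS = V_DD − I_D R_D = 1.86 − 0.57 × 0.512 = 1.57 V.
V_DS = 1.57 V ≥ V_ov = 0.636 V, confirming saturation.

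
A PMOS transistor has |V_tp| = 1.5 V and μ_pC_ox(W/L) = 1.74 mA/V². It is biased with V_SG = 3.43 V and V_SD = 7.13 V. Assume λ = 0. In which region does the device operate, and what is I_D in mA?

Saturation; I_D = 3.24 mA

V_ov = V_SG − |V_tp| = 3.43 − 1.5 = 1.93 V.
Since V_SD = 7.13 V ≥ V_ov = 1.93 V, the device is in saturation.
I_D = ½ k_p V_ov² = 0.5 × 1.74 × 1.93² = 3.24 mA.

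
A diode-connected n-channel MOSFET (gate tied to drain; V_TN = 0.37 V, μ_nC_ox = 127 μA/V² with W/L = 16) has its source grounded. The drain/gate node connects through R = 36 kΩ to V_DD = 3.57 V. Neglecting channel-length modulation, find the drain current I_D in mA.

With gate tied to drain, V_GS = V_DS ≥ V_GS − V_TN, so the device is in saturation.
k_n = μ_nC_ox · (W/L) = 2.032 mA/V².
KCL at the drain: ½ k_n (V_GS − V_TN)² = (V_DD − V_GS)/R.
Let x = V_GS − 0.37. Then 36.6 x² + x − 3.2 = 0, giving x = 0.282 V (positive root), so V_GS = 0.652 V.
I_D = (V_DD − V_GS)/R = (3.57 − 0.652) / 36 = 0.081 mA.

I_D = 0.0810 mA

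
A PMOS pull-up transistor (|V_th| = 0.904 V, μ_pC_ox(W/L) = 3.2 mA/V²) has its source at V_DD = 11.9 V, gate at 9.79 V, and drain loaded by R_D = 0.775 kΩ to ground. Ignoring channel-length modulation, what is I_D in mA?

I_D = 2.33 mA

V_SG = V_DD − V_G = 11.9 − 9.79 = 2.11 V, so V_ov = 2.11 − 0.904 = 1.21 V.
Assume saturation: I_D = ½ k_p V_ov² = 0.5 × 3.2 × 1.21² = 2.33 mA, giving V_SD = V_DD − I_D R_D = 11.9 − 2.33 × 0.775 = 10.1 V.
V_SD = 10.1 V ≥ V_ov = 1.21 V, confirming saturation.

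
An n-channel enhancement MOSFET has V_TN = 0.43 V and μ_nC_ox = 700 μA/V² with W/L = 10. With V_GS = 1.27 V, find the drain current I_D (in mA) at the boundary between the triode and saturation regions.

At the boundary V_DS = V_ov = V_GS − V_TN = 1.27 − 0.43 = 0.84 V.
k_n = μ_nC_ox · (W/L) = 7 mA/V².
I_D = ½ k_n V_ov² = 0.5 × 7 × 0.84² = 2.47 mA.

I_D = 2.47 mA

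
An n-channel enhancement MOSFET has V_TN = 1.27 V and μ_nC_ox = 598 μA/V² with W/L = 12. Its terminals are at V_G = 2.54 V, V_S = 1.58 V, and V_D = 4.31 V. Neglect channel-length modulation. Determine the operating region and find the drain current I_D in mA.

Cutoff; I_D = 0 mA

V_GS = V_G − V_S = 2.54 − 1.58 = 0.96 V; V_DS = V_D − V_S = 4.31 − 1.58 = 2.73 V.
V_GS = 0.96 V < V_TN = 1.27 V, so the transistor is in cutoff.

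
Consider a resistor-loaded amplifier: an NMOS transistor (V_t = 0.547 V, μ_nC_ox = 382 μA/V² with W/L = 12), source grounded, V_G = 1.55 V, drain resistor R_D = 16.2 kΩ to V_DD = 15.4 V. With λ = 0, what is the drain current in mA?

I_D = 0.936 mA

V_GS = V_G = 1.55 V, so V_ov = 1.55 − 0.547 = 1 V.
k_n = μ_nC_ox · (W/L) = 4.584 mA/V².
Assume saturation: I_D = ½ k_n V_ov² = 0.5 × 4.584 × 1² = 2.31 mA, giving V_DS = V_DD − I_D R_D = 15.4 − 2.31 × 16.2 = -22 V.
But -22 V < V_ov = 1 V, so the device is actually in triode.
In triode I_D = k_n[V_ov V_DS − ½ V_DS²] and I_D = (V_DD − V_DS)/R_D. Equating: 37.1 V_DS² − 75.48 V_DS + 15.4 = 0, giving V_DS = 0.23 V (the root below V_ov).
I_D = (15.4 − 0.23) / 16.2 = 0.936 mA.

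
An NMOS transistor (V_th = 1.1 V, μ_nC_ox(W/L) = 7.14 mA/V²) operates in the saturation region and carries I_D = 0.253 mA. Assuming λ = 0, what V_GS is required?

V_GS = 1.37 V

In saturation I_D = ½ k_n (V_GS − V_th)², so V_GS − V_th = √(2 I_D / k_n) = √(2 × 0.253 / 7.14) = 0.266 V.
V_GS = 1.1 + 0.266 = 1.37 V.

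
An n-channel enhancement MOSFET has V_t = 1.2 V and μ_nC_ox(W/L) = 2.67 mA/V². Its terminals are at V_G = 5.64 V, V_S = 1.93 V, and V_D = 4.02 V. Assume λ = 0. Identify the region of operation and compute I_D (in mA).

Triode; I_D = 8.18 mA

V_GS = V_G − V_S = 5.64 − 1.93 = 3.71 V; V_DS = V_D − V_S = 4.02 − 1.93 = 2.09 V.
V_ov = V_GS − V_t = 3.71 − 1.2 = 2.51 V.
Since V_DS = 2.09 V < V_ov = 2.51 V, the device is in the triode region.
I_D = k_n [V_ov · V_DS − ½ V_DS²] = 2.67 × [2.51 × 2.09 − 0.5 × 2.09²] = 8.18 mA.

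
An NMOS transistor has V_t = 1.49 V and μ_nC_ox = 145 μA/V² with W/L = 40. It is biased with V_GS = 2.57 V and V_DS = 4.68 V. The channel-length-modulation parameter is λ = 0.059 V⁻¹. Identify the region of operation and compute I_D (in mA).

k_n = μ_nC_ox · (W/L) = 5.8 mA/V².
V_ov = V_GS − V_t = 2.57 − 1.49 = 1.08 V.
Since V_DS = 4.68 V ≥ V_ov = 1.08 V, the device is in saturation.
I_D = ½ k_n V_ov² (1 + λ V_DS) = 0.5 × 5.8 × 1.08² × (1 + 0.059 × 4.68) = 4.32 mA.

Saturation; I_D = 4.32 mA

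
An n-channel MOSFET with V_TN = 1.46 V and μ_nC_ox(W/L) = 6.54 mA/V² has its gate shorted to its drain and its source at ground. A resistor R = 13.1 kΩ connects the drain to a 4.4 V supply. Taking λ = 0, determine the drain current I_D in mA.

I_D = 0.205 mA

With gate tied to drain, V_GS = V_DS ≥ V_GS − V_TN, so the device is in saturation.
KCL at the drain: ½ k_n (V_GS − V_TN)² = (V_DD − V_GS)/R.
Let x = V_GS − 1.46. Then 42.8 x² + x − 2.94 = 0, giving x = 0.251 V (positive root), so V_GS = 1.71 V.
I_D = (V_DD − V_GS)/R = (4.4 − 1.71) / 13.1 = 0.205 mA.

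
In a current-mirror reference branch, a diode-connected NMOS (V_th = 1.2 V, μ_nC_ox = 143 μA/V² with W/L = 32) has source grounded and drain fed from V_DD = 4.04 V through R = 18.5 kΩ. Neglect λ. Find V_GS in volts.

V_GS = 1.45 V

With gate tied to drain, V_GS = V_DS ≥ V_GS − V_th, so the device is in saturation.
k_n = μ_nC_ox · (W/L) = 4.576 mA/V².
KCL at the drain: ½ k_n (V_GS − V_th)² = (V_DD − V_GS)/R.
Let x = V_GS − 1.2. Then 42.3 x² + x − 2.84 = 0, giving x = 0.247 V (positive root), so V_GS = 1.45 V.
I_D = (V_DD − V_GS)/R = (4.04 − 1.45) / 18.5 = 0.14 mA.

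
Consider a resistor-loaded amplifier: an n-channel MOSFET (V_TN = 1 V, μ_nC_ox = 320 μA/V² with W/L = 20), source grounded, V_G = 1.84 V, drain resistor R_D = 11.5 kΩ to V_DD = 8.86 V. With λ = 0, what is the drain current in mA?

I_D = 0.757 mA

V_GS = V_G = 1.84 V, so V_ov = 1.84 − 1 = 0.84 V.
k_n = μ_nC_ox · (W/L) = 6.4 mA/V².
Assume saturation: I_D = ½ k_n V_ov² = 0.5 × 6.4 × 0.84² = 2.26 mA, giving V_DS = V_DD − I_D R_D = 8.86 − 2.26 × 11.5 = -17.1 V.
But -17.1 V < V_ov = 0.84 V, so the device is actually in triode.
In triode I_D = k_n[V_ov V_DS − ½ V_DS²] and I_D = (V_DD − V_DS)/R_D. Equating: 36.8 V_DS² − 62.82 V_DS + 8.86 = 0, giving V_DS = 0.155 V (the root below V_ov).
I_D = (8.86 − 0.155) / 11.5 = 0.757 mA.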